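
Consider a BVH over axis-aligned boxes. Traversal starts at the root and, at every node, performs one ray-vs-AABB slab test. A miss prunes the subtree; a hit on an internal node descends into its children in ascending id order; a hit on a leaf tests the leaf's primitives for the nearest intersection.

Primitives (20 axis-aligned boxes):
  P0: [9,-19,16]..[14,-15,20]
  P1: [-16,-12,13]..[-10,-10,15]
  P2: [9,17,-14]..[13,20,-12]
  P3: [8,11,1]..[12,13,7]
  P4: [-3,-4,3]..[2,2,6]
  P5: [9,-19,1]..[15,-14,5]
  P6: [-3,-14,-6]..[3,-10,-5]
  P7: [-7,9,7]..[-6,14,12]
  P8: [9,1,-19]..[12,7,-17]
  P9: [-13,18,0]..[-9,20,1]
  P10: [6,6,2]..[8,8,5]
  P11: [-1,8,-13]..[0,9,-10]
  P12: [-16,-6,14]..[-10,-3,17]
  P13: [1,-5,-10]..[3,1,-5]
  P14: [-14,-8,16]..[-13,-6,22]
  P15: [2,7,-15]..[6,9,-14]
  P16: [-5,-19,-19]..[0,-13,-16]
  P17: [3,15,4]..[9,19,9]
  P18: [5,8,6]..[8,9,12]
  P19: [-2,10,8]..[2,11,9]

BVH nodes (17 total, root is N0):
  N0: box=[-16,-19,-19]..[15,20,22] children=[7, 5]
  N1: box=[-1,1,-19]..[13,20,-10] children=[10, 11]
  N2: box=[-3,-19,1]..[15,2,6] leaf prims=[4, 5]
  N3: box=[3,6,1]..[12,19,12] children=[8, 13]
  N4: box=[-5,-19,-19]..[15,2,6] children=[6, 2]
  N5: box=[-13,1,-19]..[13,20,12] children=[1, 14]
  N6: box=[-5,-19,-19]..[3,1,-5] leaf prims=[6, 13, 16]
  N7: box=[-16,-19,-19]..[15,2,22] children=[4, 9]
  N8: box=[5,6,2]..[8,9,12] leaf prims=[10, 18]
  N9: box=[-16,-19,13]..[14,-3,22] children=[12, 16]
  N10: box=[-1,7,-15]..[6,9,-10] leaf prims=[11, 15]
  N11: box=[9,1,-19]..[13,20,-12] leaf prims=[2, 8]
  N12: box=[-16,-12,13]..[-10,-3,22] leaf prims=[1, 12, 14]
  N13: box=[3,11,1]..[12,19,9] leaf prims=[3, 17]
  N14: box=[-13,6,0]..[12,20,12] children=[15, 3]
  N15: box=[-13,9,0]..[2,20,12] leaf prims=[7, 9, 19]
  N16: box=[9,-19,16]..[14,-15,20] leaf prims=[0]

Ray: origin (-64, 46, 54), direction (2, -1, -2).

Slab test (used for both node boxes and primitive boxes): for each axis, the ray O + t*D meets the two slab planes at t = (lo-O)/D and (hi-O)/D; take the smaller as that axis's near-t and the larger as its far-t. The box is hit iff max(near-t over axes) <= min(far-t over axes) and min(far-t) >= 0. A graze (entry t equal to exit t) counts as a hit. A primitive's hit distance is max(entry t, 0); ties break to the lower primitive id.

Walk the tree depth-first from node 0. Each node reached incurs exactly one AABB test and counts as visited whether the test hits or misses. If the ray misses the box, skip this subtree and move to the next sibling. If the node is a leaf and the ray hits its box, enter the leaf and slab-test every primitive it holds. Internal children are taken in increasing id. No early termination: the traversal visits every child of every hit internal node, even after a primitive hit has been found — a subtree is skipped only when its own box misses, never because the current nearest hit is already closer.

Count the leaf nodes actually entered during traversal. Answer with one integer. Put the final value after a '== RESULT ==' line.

Trace the traversal:
N0 x:[24,79/2] y:[26,65] z:[16,73/2] -> hit [26,73/2], descend [5, 7]
  N5 x:[51/2,77/2] y:[26,45] z:[21,73/2] -> hit [26,73/2], descend [1, 14]
    N1 x:[63/2,77/2] y:[26,45] z:[32,73/2] -> hit [32,73/2], descend [10, 11]
      N10 x:[63/2,35] y:[37,39] z:[32,69/2] -> miss, prune
      N11 x:[73/2,77/2] y:[26,45] z:[33,73/2] -> hit [73/2,73/2] leaf, test {P2(miss), P8(miss)}
    N14 x:[51/2,38] y:[26,40] z:[21,27] -> hit [26,27], descend [3, 15]
      N3 x:[67/2,38] y:[27,40] z:[21,53/2] -> miss, prune
      N15 x:[51/2,33] y:[26,37] z:[21,27] -> hit [26,27] leaf, test {P7(miss), P9@t=53/2, P19(miss)}
  N7 x:[24,79/2] y:[44,65] z:[16,73/2] -> miss, prune

Visited [0, 5, 1, 10, 11, 14, 3, 15, 7]. Tests: 9 box, 2 leaf. Nearest: P9.

== RESULT ==
2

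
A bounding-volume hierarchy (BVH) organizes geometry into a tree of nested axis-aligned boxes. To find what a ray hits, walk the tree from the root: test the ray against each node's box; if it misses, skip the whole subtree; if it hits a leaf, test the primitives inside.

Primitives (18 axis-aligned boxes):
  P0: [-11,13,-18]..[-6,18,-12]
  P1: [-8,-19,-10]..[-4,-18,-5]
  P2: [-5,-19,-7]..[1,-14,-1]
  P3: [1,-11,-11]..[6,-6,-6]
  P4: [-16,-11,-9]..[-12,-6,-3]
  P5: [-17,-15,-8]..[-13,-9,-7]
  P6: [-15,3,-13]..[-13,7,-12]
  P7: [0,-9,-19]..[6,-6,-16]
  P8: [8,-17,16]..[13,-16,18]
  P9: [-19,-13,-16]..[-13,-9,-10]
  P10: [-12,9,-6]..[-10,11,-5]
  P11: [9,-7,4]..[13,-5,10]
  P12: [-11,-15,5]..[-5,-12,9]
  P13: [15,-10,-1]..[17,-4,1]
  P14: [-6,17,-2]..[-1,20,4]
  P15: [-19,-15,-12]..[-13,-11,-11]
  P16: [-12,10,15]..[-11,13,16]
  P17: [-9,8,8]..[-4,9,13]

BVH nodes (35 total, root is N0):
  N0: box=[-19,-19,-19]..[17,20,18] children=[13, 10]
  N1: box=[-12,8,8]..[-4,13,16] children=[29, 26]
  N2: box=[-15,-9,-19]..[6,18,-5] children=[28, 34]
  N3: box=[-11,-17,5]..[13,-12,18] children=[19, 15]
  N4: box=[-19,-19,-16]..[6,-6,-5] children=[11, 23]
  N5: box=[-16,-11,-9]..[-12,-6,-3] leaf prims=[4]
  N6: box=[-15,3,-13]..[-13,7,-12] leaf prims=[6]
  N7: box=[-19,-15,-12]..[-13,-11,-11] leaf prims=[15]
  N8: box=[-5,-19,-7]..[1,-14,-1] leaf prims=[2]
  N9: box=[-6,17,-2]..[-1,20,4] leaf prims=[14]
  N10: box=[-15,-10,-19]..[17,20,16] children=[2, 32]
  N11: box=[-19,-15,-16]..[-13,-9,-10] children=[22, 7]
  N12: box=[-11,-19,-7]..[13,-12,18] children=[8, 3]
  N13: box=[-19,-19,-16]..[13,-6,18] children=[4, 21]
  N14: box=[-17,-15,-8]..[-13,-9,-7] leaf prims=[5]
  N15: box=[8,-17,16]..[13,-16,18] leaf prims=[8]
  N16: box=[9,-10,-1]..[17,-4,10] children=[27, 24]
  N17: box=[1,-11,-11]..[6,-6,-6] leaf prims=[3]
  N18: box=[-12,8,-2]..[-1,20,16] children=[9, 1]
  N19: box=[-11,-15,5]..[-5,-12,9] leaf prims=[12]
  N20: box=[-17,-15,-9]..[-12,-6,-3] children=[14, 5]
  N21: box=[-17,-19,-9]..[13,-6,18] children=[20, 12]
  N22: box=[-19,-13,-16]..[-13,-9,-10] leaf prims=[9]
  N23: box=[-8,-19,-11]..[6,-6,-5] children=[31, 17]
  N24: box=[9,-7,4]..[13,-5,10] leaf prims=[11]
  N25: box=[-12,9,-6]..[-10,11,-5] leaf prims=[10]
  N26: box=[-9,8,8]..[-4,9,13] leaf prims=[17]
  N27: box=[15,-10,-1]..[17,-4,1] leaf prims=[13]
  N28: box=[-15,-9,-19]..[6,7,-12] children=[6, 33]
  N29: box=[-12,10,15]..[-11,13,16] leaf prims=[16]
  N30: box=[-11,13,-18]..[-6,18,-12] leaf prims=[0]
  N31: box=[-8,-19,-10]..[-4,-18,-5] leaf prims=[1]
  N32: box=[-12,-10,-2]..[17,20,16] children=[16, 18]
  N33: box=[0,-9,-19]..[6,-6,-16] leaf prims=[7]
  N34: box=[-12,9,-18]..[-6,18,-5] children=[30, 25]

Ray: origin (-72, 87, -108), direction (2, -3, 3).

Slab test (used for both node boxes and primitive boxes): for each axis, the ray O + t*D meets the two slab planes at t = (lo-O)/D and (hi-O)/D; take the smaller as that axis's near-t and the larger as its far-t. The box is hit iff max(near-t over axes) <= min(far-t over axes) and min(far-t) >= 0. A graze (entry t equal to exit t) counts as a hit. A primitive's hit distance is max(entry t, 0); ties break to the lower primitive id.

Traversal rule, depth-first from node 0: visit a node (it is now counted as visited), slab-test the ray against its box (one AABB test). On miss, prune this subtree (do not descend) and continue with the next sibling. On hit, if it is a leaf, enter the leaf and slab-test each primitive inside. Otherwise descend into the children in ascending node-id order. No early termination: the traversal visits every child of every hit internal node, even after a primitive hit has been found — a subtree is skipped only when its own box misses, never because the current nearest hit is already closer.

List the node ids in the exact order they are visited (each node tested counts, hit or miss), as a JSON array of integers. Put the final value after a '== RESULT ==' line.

Trace the traversal:
N0 x:[53/2,89/2] y:[67/3,106/3] z:[89/3,42] -> hit [89/3,106/3], descend [10, 13]
  N10 x:[57/2,89/2] y:[67/3,97/3] z:[89/3,124/3] -> hit [89/3,97/3], descend [2, 32]
    N2 x:[57/2,39] y:[23,32] z:[89/3,103/3] -> hit [89/3,32], descend [28, 34]
      N28 x:[57/2,39] y:[80/3,32] z:[89/3,32] -> hit [89/3,32], descend [6, 33]
        N6 x:[57/2,59/2] y:[80/3,28] z:[95/3,32] -> miss, prune
        N33 x:[36,39] y:[31,32] z:[89/3,92/3] -> miss, prune
      N34 x:[30,33] y:[23,26] z:[30,103/3] -> miss, prune
    N32 x:[30,89/2] y:[67/3,97/3] z:[106/3,124/3] -> miss, prune
  N13 x:[53/2,85/2] y:[31,106/3] z:[92/3,42] -> hit [31,106/3], descend [4, 21]
    N4 x:[53/2,39] y:[31,106/3] z:[92/3,103/3] -> hit [31,103/3], descend [11, 23]
      N11 x:[53/2,59/2] y:[32,34] z:[92/3,98/3] -> miss, prune
      N23 x:[32,39] y:[31,106/3] z:[97/3,103/3] -> hit [97/3,103/3], descend [17, 31]
        N17 x:[73/2,39] y:[31,98/3] z:[97/3,34] -> miss, prune
        N31 x:[32,34] y:[35,106/3] z:[98/3,103/3] -> miss, prune
    N21 x:[55/2,85/2] y:[31,106/3] z:[33,42] -> hit [33,106/3], descend [12, 20]
      N12 x:[61/2,85/2] y:[33,106/3] z:[101/3,42] -> hit [101/3,106/3], descend [3, 8]
        N3 x:[61/2,85/2] y:[33,104/3] z:[113/3,42] -> miss, prune
        N8 x:[67/2,73/2] y:[101/3,106/3] z:[101/3,107/3] -> hit [101/3,106/3] leaf, test {P2@t=101/3}
      N20 x:[55/2,30] y:[31,34] z:[33,35] -> miss, prune

Summary -> nodes [0, 10, 2, 28, 6, 33, 34, 32, 13, 4, 11, 23, 17, 31, 21, 12, 3, 8, 20]; box-tests=19; leaf-entries=1; first=P2

== RESULT ==
[0, 10, 2, 28, 6, 33, 34, 32, 13, 4, 11, 23, 17, 31, 21, 12, 3, 8, 20]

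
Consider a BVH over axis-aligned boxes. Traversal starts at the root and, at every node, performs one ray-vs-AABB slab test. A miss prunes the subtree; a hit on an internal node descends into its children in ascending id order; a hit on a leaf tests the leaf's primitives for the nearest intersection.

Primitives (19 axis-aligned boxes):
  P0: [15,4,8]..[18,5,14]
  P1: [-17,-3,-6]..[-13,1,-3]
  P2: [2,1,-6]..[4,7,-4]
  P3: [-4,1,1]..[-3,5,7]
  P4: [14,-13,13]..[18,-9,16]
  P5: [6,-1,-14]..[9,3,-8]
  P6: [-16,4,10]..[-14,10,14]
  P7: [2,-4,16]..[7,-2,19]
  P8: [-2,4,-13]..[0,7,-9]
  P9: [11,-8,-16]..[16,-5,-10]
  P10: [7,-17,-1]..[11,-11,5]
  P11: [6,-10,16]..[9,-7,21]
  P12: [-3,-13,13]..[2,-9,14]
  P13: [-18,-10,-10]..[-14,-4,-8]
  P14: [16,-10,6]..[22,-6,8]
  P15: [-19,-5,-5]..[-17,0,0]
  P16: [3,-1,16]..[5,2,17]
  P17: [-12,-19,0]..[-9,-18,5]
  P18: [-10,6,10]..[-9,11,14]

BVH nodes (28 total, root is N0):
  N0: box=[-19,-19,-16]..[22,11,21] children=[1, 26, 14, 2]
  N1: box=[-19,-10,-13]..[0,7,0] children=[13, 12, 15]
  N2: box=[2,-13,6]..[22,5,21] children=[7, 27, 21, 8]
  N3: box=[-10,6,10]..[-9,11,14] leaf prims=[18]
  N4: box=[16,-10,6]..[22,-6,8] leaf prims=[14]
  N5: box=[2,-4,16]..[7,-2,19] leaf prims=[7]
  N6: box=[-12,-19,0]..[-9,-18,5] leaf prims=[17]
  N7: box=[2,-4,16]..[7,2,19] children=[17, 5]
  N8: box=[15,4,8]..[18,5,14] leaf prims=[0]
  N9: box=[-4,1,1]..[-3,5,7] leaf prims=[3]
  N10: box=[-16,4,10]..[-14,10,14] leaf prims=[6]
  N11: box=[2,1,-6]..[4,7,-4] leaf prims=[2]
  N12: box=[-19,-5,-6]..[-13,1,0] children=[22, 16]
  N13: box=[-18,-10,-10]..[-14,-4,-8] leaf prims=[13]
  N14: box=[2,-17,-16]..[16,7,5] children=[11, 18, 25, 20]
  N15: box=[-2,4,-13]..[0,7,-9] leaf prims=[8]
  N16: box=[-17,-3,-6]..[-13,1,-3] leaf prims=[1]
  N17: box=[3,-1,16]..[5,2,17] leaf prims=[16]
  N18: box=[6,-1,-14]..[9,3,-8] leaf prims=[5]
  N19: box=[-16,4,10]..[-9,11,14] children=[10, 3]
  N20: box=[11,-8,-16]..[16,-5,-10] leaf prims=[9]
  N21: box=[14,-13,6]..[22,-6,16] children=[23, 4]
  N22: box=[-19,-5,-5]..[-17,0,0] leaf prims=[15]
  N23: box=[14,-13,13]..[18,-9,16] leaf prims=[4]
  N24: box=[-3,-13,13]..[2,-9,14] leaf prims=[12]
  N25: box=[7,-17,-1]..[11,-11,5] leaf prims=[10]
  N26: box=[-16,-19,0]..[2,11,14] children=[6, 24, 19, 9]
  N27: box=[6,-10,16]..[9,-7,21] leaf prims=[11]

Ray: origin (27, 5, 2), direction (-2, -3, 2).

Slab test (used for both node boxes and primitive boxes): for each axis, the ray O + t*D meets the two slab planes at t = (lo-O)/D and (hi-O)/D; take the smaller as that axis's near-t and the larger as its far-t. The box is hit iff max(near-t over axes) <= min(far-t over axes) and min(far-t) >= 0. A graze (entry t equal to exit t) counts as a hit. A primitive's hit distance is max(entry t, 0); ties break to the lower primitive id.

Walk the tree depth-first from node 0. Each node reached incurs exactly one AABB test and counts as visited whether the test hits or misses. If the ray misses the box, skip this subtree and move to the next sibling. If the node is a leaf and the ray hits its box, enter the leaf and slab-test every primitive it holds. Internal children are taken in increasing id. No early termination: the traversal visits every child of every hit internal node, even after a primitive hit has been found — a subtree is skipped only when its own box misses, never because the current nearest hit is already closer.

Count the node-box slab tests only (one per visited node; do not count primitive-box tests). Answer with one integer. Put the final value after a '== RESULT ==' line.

Trace the traversal:
N0 x:[5/2,23] y:[-2,8] z:[-9,19/2] -> hit [5/2,8], descend [1, 2, 14, 26]
  N1 x:[27/2,23] y:[-2/3,5] z:[-15/2,-1] -> miss, prune
  N2 x:[5/2,25/2] y:[0,6] z:[2,19/2] -> hit [5/2,6], descend [7, 8, 21, 27]
    N7 x:[10,25/2] y:[1,3] z:[7,17/2] -> miss, prune
    N8 x:[9/2,6] y:[0,1/3] z:[3,6] -> miss, prune
    N21 x:[5/2,13/2] y:[11/3,6] z:[2,7] -> hit [11/3,6], descend [4, 23]
      N4 x:[5/2,11/2] y:[11/3,5] z:[2,3] -> miss, prune
      N23 x:[9/2,13/2] y:[14/3,6] z:[11/2,7] -> hit [11/2,6] leaf, test {P4@t=11/2}
    N27 x:[9,21/2] y:[4,5] z:[7,19/2] -> miss, prune
  N14 x:[11/2,25/2] y:[-2/3,22/3] z:[-9,3/2] -> miss, prune
  N26 x:[25/2,43/2] y:[-2,8] z:[-1,6] -> miss, prune

11 AABB tests over nodes [0, 1, 2, 7, 8, 21, 4, 23, 27, 14, 26]; 1 leaf entered; closest P4.

== RESULT ==
11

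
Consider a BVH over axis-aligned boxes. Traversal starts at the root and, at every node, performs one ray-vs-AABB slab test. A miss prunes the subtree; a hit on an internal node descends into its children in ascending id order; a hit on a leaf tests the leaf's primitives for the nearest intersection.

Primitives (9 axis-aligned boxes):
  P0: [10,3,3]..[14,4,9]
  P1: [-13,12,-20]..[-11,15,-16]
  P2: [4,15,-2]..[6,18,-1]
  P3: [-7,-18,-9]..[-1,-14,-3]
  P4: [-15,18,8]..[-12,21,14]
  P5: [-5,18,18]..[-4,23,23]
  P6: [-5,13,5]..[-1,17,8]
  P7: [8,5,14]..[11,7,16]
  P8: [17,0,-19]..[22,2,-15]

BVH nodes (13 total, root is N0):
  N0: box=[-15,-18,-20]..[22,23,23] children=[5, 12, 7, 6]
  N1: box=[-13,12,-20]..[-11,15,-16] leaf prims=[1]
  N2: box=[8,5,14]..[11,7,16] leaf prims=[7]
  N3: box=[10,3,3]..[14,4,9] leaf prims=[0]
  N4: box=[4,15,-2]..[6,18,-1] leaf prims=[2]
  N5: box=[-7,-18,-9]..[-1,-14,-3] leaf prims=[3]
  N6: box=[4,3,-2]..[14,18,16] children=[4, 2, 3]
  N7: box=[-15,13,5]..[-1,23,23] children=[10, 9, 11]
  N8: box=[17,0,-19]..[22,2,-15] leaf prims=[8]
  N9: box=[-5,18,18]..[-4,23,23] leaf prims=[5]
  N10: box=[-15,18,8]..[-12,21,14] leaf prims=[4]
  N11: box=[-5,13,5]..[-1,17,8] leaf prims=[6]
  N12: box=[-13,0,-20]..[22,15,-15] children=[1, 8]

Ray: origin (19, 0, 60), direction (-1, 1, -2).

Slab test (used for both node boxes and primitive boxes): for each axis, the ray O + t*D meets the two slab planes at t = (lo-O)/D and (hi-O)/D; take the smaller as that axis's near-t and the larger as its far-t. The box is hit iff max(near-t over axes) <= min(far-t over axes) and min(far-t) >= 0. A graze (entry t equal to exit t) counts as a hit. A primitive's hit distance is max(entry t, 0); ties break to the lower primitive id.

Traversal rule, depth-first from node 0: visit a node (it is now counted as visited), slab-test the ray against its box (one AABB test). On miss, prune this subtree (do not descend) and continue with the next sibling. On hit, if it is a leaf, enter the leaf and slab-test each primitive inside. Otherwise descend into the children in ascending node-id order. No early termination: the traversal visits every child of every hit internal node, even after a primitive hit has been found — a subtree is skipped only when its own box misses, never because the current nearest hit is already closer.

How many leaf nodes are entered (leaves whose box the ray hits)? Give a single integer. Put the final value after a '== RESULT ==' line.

Walk:
N0 x:[-3,34] y:[-18,23] z:[37/2,40] -> hit [37/2,23], descend [5, 6, 7, 12]
  N5 x:[20,26] y:[-18,-14] z:[63/2,69/2] -> miss, prune
  N6 x:[5,15] y:[3,18] z:[22,31] -> miss, prune
  N7 x:[20,34] y:[13,23] z:[37/2,55/2] -> hit [20,23], descend [9, 10, 11]
    N9 x:[23,24] y:[18,23] z:[37/2,21] -> miss, prune
    N10 x:[31,34] y:[18,21] z:[23,26] -> miss, prune
    N11 x:[20,24] y:[13,17] z:[26,55/2] -> miss, prune
  N12 x:[-3,32] y:[0,15] z:[75/2,40] -> miss, prune

Visited [0, 5, 6, 7, 9, 10, 11, 12]. Tests: 8 box, 0 leaf. Nearest: miss.

== RESULT ==
0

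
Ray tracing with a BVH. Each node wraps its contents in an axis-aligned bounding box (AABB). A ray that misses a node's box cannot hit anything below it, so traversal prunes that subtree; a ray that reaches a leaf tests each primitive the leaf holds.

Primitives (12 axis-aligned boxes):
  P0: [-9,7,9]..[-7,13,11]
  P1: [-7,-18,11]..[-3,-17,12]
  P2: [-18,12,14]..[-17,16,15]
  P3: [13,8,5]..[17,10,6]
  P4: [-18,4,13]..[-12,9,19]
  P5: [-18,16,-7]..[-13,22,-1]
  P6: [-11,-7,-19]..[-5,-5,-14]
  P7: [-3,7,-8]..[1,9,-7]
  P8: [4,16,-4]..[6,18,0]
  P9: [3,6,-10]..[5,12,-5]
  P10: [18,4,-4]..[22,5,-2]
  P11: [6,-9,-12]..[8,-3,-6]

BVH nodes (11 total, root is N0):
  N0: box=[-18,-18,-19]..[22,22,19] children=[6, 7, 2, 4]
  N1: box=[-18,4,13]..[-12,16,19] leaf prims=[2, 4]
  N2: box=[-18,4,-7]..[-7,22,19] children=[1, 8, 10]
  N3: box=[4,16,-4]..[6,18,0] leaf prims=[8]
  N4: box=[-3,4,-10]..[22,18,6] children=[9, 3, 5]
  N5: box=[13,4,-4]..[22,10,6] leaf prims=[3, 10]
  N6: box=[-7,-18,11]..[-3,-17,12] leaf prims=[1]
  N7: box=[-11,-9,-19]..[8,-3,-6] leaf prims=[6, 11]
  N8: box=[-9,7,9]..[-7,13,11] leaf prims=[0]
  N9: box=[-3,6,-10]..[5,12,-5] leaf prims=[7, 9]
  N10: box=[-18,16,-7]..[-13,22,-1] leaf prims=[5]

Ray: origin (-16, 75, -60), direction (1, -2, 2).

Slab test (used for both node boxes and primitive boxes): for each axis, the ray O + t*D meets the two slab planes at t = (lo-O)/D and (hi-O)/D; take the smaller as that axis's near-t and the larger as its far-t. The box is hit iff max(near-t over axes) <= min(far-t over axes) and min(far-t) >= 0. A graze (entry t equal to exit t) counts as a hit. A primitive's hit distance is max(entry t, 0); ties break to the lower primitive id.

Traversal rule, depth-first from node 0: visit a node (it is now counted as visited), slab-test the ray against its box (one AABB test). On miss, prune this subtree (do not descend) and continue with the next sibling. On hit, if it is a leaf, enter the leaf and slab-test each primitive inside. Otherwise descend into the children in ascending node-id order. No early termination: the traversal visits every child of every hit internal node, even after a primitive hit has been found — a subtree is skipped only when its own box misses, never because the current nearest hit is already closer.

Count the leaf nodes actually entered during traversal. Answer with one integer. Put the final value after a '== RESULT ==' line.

Trace the traversal:
N0 x:[-2,38] y:[53/2,93/2] z:[41/2,79/2] -> hit [53/2,38], descend [2, 4, 6, 7]
  N2 x:[-2,9] y:[53/2,71/2] z:[53/2,79/2] -> miss, prune
  N4 x:[13,38] y:[57/2,71/2] z:[25,33] -> hit [57/2,33], descend [3, 5, 9]
    N3 x:[20,22] y:[57/2,59/2] z:[28,30] -> miss, prune
    N5 x:[29,38] y:[65/2,71/2] z:[28,33] -> hit [65/2,33] leaf, test {P3@t=65/2, P10(miss)}
    N9 x:[13,21] y:[63/2,69/2] z:[25,55/2] -> miss, prune
  N6 x:[9,13] y:[46,93/2] z:[71/2,36] -> miss, prune
  N7 x:[5,24] y:[39,42] z:[41/2,27] -> miss, prune

order=[0, 2, 4, 3, 5, 9, 6, 7]  |boxes|=8  |leaves|=1  hit=P3

== RESULT ==
1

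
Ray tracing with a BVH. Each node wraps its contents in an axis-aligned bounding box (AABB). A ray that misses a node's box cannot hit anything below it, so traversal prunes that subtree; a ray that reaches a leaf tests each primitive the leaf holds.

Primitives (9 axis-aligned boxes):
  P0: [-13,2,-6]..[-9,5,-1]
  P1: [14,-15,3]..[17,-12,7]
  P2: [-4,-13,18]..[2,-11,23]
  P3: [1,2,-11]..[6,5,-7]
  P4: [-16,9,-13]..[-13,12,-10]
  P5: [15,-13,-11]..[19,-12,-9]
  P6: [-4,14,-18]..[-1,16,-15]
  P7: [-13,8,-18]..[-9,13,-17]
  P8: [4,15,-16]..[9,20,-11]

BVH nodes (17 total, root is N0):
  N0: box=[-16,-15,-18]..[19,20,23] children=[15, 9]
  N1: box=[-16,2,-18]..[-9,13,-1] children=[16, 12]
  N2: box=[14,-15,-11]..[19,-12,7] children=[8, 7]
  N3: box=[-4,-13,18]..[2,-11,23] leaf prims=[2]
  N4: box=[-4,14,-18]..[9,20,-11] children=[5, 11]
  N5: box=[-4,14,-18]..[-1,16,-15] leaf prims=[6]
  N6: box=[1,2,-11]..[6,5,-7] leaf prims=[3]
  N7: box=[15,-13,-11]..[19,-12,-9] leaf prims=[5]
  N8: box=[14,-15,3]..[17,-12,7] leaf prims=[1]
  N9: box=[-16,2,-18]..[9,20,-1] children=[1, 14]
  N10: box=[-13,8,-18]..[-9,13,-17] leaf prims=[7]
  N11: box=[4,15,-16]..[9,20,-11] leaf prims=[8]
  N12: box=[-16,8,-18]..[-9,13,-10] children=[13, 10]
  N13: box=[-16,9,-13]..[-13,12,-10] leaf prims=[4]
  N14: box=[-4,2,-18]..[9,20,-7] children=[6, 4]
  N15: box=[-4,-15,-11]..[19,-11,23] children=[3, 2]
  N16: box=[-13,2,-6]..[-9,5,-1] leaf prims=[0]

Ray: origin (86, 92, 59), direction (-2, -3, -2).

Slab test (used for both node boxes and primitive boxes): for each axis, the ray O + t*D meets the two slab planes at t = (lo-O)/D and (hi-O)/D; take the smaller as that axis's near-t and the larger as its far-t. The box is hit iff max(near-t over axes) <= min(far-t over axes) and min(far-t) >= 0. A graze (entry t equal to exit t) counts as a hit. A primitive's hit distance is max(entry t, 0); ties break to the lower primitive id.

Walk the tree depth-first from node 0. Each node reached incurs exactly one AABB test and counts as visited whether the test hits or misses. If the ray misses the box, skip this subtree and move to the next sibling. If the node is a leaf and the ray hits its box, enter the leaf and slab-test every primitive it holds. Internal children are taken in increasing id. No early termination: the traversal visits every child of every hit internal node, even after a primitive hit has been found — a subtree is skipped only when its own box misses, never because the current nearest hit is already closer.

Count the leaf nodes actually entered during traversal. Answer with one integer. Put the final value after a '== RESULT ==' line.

Traverse from the root:
N0 x:[67/2,51] y:[24,107/3] z:[18,77/2] -> hit [67/2,107/3], descend [9, 15]
  N9 x:[77/2,51] y:[24,30] z:[30,77/2] -> miss, prune
  N15 x:[67/2,45] y:[103/3,107/3] z:[18,35] -> hit [103/3,35], descend [2, 3]
    N2 x:[67/2,36] y:[104/3,107/3] z:[26,35] -> hit [104/3,35], descend [7, 8]
      N7 x:[67/2,71/2] y:[104/3,35] z:[34,35] -> hit [104/3,35] leaf, test {P5@t=104/3}
      N8 x:[69/2,36] y:[104/3,107/3] z:[26,28] -> miss, prune
    N3 x:[42,45] y:[103/3,35] z:[18,41/2] -> miss, prune

7 AABB tests over nodes [0, 9, 15, 2, 7, 8, 3]; 1 leaf entered; closest P5.

== RESULT ==
1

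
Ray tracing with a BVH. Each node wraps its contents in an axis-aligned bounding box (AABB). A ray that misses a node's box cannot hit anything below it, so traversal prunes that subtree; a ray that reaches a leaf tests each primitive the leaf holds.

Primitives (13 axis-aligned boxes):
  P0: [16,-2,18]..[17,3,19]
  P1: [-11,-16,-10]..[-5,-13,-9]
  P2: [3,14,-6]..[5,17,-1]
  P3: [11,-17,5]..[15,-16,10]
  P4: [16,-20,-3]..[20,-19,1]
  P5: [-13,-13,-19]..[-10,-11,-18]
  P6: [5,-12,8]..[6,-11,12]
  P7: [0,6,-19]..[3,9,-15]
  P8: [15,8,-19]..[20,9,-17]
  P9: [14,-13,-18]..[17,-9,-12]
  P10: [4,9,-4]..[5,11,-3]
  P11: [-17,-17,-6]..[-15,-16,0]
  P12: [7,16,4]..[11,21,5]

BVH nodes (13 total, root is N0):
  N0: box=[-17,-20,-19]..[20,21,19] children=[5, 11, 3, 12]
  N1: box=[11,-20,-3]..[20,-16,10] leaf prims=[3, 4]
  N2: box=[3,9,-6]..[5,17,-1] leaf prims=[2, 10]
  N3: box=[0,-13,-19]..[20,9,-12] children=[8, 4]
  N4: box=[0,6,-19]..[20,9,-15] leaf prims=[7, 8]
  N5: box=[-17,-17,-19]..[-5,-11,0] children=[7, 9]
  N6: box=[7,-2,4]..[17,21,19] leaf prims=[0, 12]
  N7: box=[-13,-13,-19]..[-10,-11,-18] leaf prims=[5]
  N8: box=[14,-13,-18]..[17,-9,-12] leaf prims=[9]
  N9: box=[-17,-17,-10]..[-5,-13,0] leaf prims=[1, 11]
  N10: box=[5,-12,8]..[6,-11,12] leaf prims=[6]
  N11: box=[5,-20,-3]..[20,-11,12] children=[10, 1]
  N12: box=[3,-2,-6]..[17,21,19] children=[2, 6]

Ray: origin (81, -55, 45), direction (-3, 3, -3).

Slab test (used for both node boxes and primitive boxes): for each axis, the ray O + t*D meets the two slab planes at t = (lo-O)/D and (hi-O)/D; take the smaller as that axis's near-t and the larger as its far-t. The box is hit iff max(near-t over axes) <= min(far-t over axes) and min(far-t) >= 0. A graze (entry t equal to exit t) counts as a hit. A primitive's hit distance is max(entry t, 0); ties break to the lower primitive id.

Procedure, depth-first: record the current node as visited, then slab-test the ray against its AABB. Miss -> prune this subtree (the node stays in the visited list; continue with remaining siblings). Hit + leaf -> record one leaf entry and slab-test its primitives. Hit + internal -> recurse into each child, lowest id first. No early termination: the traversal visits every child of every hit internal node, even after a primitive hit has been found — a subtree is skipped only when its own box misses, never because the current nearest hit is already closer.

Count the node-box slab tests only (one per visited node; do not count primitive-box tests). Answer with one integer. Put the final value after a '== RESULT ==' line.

Traverse from the root:
N0 x:[61/3,98/3] y:[35/3,76/3] z:[26/3,64/3] -> hit [61/3,64/3], descend [3, 5, 11, 12]
  N3 x:[61/3,27] y:[14,64/3] z:[19,64/3] -> hit [61/3,64/3], descend [4, 8]
    N4 x:[61/3,27] y:[61/3,64/3] z:[20,64/3] -> hit [61/3,64/3] leaf, test {P7(miss), P8@t=21}
    N8 x:[64/3,67/3] y:[14,46/3] z:[19,21] -> miss, prune
  N5 x:[86/3,98/3] y:[38/3,44/3] z:[15,64/3] -> miss, prune
  N11 x:[61/3,76/3] y:[35/3,44/3] z:[11,16] -> miss, prune
  N12 x:[64/3,26] y:[53/3,76/3] z:[26/3,17] -> miss, prune

7 AABB tests over nodes [0, 3, 4, 8, 5, 11, 12]; 1 leaf entered; closest P8.

== RESULT ==
7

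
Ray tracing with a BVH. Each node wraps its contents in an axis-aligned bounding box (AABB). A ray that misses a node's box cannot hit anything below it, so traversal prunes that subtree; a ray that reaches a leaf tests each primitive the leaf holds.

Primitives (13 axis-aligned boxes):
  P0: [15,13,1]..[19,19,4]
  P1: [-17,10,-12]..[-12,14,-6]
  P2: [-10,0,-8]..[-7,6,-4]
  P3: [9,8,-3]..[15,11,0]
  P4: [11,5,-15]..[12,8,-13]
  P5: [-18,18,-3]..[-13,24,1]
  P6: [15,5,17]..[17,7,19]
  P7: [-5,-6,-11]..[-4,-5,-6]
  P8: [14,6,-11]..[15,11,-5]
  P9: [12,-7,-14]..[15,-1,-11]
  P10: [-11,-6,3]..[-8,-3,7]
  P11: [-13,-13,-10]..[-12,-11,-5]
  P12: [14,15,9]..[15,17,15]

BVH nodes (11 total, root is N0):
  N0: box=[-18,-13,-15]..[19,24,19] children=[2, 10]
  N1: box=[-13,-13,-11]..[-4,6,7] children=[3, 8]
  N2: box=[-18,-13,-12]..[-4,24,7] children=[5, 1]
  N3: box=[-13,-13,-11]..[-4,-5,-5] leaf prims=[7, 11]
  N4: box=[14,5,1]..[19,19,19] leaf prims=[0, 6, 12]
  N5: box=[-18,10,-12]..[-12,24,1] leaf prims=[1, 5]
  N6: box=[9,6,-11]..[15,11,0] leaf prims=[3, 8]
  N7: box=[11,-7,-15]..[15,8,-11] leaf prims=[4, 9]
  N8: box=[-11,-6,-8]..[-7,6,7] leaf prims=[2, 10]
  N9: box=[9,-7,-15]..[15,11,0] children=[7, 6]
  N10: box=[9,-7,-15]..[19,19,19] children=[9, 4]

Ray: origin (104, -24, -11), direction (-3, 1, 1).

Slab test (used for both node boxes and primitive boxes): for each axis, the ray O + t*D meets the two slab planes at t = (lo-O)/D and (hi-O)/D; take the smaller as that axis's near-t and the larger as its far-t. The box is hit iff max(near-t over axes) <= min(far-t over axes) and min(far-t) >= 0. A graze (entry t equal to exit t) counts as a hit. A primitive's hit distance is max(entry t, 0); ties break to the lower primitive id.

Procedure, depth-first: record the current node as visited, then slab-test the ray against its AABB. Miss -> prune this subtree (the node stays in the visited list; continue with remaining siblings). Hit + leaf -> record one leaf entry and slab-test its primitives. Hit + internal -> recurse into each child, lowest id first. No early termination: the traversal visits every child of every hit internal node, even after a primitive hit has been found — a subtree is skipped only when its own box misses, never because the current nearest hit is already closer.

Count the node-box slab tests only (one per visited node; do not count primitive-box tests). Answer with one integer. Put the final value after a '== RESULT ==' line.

Walk:
N0 x:[85/3,122/3] y:[11,48] z:[-4,30] -> hit [85/3,30], descend [2, 10]
  N2 x:[36,122/3] y:[11,48] z:[-1,18] -> miss, prune
  N10 x:[85/3,95/3] y:[17,43] z:[-4,30] -> hit [85/3,30], descend [4, 9]
    N4 x:[85/3,30] y:[29,43] z:[12,30] -> hit [29,30] leaf, test {P0(miss), P6@t=29, P12(miss)}
    N9 x:[89/3,95/3] y:[17,35] z:[-4,11] -> miss, prune

order=[0, 2, 10, 4, 9]  |boxes|=5  |leaves|=1  hit=P6

== RESULT ==
5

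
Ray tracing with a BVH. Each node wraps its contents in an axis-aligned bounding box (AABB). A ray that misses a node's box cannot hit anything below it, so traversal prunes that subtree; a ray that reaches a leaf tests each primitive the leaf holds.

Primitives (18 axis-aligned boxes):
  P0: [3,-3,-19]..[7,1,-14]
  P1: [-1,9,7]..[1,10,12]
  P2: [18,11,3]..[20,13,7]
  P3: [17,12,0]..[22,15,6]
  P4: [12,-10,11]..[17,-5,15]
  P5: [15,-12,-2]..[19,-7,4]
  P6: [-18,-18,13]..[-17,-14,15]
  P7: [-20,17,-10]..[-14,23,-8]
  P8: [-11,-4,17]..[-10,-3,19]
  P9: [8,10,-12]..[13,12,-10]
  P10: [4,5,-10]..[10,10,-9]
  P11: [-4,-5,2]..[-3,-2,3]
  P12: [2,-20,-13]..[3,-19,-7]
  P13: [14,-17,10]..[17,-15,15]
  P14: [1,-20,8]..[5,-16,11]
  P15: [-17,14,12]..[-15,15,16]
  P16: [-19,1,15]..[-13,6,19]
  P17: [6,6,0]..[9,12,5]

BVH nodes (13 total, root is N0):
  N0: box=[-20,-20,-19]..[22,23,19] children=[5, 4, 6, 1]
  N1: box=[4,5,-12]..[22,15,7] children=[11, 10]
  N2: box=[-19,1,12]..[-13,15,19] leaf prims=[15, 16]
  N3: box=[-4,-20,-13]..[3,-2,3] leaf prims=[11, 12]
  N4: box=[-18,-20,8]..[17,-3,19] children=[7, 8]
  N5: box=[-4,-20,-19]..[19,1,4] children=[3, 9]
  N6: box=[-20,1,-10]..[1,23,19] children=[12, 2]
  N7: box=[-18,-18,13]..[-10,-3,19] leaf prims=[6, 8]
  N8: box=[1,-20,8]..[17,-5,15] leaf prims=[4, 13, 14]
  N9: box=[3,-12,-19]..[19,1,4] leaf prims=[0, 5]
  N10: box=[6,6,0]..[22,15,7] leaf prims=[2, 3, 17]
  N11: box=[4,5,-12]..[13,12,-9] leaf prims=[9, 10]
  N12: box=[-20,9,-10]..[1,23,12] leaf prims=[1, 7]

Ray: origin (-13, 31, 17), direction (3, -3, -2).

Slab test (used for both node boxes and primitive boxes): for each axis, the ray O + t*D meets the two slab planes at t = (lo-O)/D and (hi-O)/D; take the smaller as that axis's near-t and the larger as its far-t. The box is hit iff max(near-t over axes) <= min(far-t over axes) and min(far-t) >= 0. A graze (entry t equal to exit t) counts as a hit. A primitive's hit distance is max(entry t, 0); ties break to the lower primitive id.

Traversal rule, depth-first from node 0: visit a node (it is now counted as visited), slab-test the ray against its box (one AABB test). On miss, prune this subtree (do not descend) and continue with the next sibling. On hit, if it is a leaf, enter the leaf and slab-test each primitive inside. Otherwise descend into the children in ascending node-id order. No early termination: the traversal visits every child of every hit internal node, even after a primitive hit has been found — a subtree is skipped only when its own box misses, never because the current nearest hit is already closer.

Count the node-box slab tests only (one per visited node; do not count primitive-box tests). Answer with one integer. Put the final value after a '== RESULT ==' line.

Trace the traversal:
N0 x:[-7/3,35/3] y:[8/3,17] z:[-1,18] -> hit [8/3,35/3], descend [1, 4, 5, 6]
  N1 x:[17/3,35/3] y:[16/3,26/3] z:[5,29/2] -> hit [17/3,26/3], descend [10, 11]
    N10 x:[19/3,35/3] y:[16/3,25/3] z:[5,17/2] -> hit [19/3,25/3] leaf, test {P2(miss), P3(miss), P17@t=19/3}
    N11 x:[17/3,26/3] y:[19/3,26/3] z:[13,29/2] -> miss, prune
  N4 x:[-5/3,10] y:[34/3,17] z:[-1,9/2] -> miss, prune
  N5 x:[3,32/3] y:[10,17] z:[13/2,18] -> hit [10,32/3], descend [3, 9]
    N3 x:[3,16/3] y:[11,17] z:[7,15] -> miss, prune
    N9 x:[16/3,32/3] y:[10,43/3] z:[13/2,18] -> hit [10,32/3] leaf, test {P0(miss), P5(miss)}
  N6 x:[-7/3,14/3] y:[8/3,10] z:[-1,27/2] -> hit [8/3,14/3], descend [2, 12]
    N2 x:[-2,0] y:[16/3,10] z:[-1,5/2] -> miss, prune
    N12 x:[-7/3,14/3] y:[8/3,22/3] z:[5/2,27/2] -> hit [8/3,14/3] leaf, test {P1(miss), P7(miss)}

order=[0, 1, 10, 11, 4, 5, 3, 9, 6, 2, 12]  |boxes|=11  |leaves|=3  hit=P17

== RESULT ==
11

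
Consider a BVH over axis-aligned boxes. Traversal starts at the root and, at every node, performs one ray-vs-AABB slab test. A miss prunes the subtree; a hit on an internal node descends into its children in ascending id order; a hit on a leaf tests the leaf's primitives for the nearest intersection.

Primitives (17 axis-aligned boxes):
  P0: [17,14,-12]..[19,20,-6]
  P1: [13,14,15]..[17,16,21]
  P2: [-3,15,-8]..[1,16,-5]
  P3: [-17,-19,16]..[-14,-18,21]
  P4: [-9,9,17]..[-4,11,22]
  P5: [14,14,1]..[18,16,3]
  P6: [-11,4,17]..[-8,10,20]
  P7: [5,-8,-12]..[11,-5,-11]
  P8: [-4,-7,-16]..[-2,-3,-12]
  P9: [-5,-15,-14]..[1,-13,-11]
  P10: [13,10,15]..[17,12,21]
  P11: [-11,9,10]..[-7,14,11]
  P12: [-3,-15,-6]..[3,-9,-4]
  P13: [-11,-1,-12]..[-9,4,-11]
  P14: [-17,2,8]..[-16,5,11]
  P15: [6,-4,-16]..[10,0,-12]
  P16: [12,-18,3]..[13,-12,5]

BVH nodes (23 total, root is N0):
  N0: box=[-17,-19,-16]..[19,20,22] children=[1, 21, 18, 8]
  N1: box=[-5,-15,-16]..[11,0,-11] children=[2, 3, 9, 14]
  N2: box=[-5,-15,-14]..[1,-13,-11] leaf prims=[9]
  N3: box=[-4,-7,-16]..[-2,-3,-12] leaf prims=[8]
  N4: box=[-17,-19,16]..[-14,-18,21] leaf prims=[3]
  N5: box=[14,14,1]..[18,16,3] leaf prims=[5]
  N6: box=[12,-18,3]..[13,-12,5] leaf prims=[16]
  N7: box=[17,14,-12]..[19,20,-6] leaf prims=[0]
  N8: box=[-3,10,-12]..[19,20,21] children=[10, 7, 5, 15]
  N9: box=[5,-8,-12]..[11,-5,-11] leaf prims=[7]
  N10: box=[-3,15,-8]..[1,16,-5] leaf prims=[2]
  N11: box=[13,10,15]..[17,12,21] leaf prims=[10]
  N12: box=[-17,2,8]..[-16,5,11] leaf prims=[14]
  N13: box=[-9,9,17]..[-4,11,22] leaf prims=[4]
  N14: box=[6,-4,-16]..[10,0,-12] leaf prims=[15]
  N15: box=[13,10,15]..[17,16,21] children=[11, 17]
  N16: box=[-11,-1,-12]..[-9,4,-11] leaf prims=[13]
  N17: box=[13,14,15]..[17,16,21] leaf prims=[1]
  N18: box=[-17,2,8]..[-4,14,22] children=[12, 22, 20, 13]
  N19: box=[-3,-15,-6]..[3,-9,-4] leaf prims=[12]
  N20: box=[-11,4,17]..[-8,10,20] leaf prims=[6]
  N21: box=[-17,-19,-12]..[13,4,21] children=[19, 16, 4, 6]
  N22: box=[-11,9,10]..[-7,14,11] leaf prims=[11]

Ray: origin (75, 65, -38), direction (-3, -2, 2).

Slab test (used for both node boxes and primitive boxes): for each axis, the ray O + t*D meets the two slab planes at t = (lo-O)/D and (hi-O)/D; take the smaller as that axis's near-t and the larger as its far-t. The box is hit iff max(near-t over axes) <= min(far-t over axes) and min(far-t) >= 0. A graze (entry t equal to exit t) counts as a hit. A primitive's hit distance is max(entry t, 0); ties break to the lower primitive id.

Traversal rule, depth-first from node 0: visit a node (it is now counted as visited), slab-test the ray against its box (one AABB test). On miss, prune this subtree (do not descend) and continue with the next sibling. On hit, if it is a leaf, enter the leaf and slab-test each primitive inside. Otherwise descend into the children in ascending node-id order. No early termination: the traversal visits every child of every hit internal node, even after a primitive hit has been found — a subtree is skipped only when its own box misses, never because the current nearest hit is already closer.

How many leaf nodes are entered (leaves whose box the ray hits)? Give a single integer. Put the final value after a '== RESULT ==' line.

Traverse from the root:
N0 x:[56/3,92/3] y:[45/2,42] z:[11,30] -> hit [45/2,30], descend [1, 8, 18, 21]
  N1 x:[64/3,80/3] y:[65/2,40] z:[11,27/2] -> miss, prune
  N8 x:[56/3,26] y:[45/2,55/2] z:[13,59/2] -> hit [45/2,26], descend [5, 7, 10, 15]
    N5 x:[19,61/3] y:[49/2,51/2] z:[39/2,41/2] -> miss, prune
    N7 x:[56/3,58/3] y:[45/2,51/2] z:[13,16] -> miss, prune
    N10 x:[74/3,26] y:[49/2,25] z:[15,33/2] -> miss, prune
    N15 x:[58/3,62/3] y:[49/2,55/2] z:[53/2,59/2] -> miss, prune
  N18 x:[79/3,92/3] y:[51/2,63/2] z:[23,30] -> hit [79/3,30], descend [12, 13, 20, 22]
    N12 x:[91/3,92/3] y:[30,63/2] z:[23,49/2] -> miss, prune
    N13 x:[79/3,28] y:[27,28] z:[55/2,30] -> hit [55/2,28] leaf, test {P4@t=55/2}
    N20 x:[83/3,86/3] y:[55/2,61/2] z:[55/2,29] -> hit [83/3,86/3] leaf, test {P6@t=83/3}
    N22 x:[82/3,86/3] y:[51/2,28] z:[24,49/2] -> miss, prune
  N21 x:[62/3,92/3] y:[61/2,42] z:[13,59/2] -> miss, prune

order=[0, 1, 8, 5, 7, 10, 15, 18, 12, 13, 20, 22, 21]  |boxes|=13  |leaves|=2  hit=P4

== RESULT ==
2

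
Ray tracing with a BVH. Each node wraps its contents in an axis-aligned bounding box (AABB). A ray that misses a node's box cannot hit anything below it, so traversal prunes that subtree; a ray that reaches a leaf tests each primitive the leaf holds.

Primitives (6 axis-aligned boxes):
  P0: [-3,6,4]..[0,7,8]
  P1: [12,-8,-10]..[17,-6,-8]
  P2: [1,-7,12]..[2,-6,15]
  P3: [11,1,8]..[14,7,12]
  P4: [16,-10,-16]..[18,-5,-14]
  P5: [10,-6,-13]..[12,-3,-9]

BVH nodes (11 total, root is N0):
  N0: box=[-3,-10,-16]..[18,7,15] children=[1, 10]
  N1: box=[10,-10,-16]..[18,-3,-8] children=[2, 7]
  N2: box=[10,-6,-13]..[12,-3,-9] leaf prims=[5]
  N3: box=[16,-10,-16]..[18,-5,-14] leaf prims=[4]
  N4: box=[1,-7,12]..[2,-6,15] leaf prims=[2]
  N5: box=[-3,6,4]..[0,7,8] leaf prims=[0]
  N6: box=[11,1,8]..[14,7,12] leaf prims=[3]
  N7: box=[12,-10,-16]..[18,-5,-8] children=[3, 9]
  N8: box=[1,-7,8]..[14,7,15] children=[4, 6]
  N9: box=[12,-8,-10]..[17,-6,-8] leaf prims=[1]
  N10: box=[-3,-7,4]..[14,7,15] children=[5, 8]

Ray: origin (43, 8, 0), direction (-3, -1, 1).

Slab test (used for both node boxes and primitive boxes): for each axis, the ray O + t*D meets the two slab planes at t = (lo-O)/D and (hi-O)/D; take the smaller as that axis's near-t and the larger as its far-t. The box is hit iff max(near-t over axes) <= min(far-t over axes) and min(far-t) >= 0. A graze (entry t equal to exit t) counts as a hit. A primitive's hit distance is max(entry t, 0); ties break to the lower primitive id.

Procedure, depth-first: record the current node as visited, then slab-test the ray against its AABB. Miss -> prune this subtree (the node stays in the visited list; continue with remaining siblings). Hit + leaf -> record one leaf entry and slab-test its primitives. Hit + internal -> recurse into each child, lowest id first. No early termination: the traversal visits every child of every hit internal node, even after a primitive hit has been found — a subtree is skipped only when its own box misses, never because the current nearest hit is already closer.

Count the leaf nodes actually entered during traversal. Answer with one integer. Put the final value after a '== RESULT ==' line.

Walk:
N0 x:[25/3,46/3] y:[1,18] z:[-16,15] -> hit [25/3,15], descend [1, 10]
  N1 x:[25/3,11] y:[11,18] z:[-16,-8] -> miss, prune
  N10 x:[29/3,46/3] y:[1,15] z:[4,15] -> hit [29/3,15], descend [5, 8]
    N5 x:[43/3,46/3] y:[1,2] z:[4,8] -> miss, prune
    N8 x:[29/3,14] y:[1,15] z:[8,15] -> hit [29/3,14], descend [4, 6]
      N4 x:[41/3,14] y:[14,15] z:[12,15] -> hit [14,14] leaf, test {P2@t=14}
      N6 x:[29/3,32/3] y:[1,7] z:[8,12] -> miss, prune

order=[0, 1, 10, 5, 8, 4, 6]  |boxes|=7  |leaves|=1  hit=P2

== RESULT ==
1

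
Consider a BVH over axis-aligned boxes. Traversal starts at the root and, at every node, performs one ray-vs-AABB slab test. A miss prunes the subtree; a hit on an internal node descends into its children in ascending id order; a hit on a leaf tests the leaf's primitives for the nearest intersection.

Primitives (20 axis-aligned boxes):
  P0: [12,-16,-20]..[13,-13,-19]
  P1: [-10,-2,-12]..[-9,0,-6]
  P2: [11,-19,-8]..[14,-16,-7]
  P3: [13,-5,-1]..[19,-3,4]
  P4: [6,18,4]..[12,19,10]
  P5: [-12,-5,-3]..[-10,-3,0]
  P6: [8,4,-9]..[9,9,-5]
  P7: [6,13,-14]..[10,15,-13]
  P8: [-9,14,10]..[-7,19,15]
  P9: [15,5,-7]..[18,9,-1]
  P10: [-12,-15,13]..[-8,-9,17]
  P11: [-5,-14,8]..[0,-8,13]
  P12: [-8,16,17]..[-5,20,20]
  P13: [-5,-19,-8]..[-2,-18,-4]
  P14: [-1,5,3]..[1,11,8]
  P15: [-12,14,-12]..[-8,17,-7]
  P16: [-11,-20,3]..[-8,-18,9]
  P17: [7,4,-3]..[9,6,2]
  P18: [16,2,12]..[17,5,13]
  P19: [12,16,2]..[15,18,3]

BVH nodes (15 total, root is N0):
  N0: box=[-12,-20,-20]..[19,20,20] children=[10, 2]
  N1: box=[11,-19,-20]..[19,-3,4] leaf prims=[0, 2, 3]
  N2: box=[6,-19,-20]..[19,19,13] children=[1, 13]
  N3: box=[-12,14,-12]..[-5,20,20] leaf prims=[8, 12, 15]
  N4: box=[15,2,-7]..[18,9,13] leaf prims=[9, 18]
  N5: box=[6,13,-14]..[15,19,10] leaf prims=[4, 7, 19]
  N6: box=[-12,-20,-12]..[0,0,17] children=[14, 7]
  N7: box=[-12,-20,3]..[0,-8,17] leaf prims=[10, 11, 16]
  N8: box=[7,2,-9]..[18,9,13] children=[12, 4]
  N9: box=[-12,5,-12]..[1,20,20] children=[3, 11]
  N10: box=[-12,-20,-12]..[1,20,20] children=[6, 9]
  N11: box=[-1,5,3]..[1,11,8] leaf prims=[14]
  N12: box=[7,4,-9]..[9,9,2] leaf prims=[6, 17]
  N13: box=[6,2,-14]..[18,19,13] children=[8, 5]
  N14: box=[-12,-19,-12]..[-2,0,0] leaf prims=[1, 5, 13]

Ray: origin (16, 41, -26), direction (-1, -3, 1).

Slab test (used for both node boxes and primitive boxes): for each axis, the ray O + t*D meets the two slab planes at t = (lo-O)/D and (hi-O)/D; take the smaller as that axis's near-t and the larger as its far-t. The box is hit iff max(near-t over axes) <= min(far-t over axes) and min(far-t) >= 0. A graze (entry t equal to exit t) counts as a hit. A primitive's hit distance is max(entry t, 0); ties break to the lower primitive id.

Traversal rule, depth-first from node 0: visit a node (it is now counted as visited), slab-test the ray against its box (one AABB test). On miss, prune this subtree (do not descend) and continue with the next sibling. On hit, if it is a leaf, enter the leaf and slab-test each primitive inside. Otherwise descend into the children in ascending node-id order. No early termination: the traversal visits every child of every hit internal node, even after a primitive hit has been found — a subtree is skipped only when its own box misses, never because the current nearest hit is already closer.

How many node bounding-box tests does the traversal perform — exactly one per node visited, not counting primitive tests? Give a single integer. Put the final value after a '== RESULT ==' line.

Trace the traversal:
N0 x:[-3,28] y:[7,61/3] z:[6,46] -> hit [7,61/3], descend [2, 10]
  N2 x:[-3,10] y:[22/3,20] z:[6,39] -> hit [22/3,10], descend [1, 13]
    N1 x:[-3,5] y:[44/3,20] z:[6,30] -> miss, prune
    N13 x:[-2,10] y:[22/3,13] z:[12,39] -> miss, prune
  N10 x:[15,28] y:[7,61/3] z:[14,46] -> hit [15,61/3], descend [6, 9]
    N6 x:[16,28] y:[41/3,61/3] z:[14,43] -> hit [16,61/3], descend [7, 14]
      N7 x:[16,28] y:[49/3,61/3] z:[29,43] -> miss, prune
      N14 x:[18,28] y:[41/3,20] z:[14,26] -> hit [18,20] leaf, test {P1(miss), P5(miss), P13@t=59/3}
    N9 x:[15,28] y:[7,12] z:[14,46] -> miss, prune

order=[0, 2, 1, 13, 10, 6, 7, 14, 9]  |boxes|=9  |leaves|=1  hit=P13

== RESULT ==
9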